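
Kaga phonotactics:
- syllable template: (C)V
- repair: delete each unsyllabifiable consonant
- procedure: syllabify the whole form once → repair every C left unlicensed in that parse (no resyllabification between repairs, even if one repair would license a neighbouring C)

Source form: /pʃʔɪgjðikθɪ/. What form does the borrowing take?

Under (C)V, the unsyllabifiable consonants are /p/, /ʃ/, /g/, /j/, /k/ (no codas are permitted; onsets are limited to one consonant).
Deletion applies to /p/, /ʃ/, /g/, /j/, /k/.

ʔɪðiθɪ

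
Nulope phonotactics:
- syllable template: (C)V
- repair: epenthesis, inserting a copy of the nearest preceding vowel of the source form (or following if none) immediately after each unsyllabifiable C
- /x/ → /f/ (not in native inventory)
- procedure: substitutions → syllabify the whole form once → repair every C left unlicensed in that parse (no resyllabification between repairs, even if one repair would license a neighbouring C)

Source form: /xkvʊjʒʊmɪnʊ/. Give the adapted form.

Substitution: /x/ → /f/, giving /fkvʊjʒʊmɪnʊ/.
Under (C)V, the unsyllabifiable consonants are /f/, /k/, /j/ (no codas are permitted; onsets are limited to one consonant).
Each unlicensed consonant becomes the onset of a new syllable: /f/ → /fʊ/, /k/ → /kʊ/, /j/ → /jʊ/.

fʊkʊvʊjʊʒʊmɪnʊ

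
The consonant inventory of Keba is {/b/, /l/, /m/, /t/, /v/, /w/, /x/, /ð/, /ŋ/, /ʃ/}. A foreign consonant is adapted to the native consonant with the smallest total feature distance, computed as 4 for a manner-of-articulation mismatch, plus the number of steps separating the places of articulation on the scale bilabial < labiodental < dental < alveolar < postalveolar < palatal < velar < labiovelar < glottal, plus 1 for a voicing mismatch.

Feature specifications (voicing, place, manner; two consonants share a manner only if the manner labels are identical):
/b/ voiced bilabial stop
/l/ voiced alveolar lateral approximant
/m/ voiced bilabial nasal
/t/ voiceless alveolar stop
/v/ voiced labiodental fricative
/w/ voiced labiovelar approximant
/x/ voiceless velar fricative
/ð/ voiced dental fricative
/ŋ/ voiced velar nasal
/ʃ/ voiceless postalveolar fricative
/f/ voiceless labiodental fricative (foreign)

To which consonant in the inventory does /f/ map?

v

/v/ is closest: same manner (fricative), place distance 0 (labiodental→labiodental), voicing differs (+1); total 1. Next closest is /ð/ at distance 2.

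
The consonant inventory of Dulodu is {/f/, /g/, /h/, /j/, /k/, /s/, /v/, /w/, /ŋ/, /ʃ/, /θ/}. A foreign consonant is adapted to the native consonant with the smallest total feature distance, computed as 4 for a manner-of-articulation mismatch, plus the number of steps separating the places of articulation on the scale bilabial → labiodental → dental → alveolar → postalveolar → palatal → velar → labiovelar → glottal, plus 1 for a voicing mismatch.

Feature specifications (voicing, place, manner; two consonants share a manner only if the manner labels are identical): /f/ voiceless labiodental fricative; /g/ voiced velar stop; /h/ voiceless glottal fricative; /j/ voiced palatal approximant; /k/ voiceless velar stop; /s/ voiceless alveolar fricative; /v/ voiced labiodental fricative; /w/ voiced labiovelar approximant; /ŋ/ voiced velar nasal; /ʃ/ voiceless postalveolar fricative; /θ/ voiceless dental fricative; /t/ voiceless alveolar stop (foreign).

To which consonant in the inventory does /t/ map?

/k/ is closest: same manner (stop), place distance 3 (alveolar→velar), same voicing; total 3. Next closest is /g/ at distance 4.

k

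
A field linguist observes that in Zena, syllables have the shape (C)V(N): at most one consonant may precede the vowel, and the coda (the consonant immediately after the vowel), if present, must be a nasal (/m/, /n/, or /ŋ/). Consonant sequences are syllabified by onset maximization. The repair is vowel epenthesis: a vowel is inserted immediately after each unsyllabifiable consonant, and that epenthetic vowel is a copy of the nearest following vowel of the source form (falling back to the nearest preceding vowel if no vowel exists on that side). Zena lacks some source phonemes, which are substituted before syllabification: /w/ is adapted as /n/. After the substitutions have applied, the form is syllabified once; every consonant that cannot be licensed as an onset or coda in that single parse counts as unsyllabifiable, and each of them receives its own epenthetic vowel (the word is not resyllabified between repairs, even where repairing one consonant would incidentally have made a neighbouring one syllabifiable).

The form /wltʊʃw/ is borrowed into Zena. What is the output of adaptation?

Substitution: /w/ → /n/, giving /nltʊʃn/.
The consonants /n/, /l/, /ʃ/, /n/ cannot be parsed into a legal (C)V(N) syllable (only a nasal (/m/, /n/, or /ŋ/) is licensed in coda position; onsets are limited to one consonant).
Epenthesis after each stranded consonant: /n/ → /nʊ/, /l/ → /lʊ/, /ʃ/ → /ʃʊ/, /n/ → /nʊ/.

nʊlʊtʊʃʊnʊ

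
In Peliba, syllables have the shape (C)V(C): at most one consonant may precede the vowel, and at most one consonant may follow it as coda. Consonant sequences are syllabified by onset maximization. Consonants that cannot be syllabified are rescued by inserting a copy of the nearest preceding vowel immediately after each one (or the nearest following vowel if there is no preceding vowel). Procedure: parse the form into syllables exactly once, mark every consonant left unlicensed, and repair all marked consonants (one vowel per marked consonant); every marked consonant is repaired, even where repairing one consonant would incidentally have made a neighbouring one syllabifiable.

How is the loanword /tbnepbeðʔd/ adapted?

Under (C)V(C), the unsyllabifiable consonants are /t/, /b/, /ʔ/, /d/ (at most one coda consonant is licensed; onsets are limited to one consonant).
Epenthesis after each stranded consonant: /t/ → /te/, /b/ → /be/, /ʔ/ → /ʔe/, /d/ → /de/.

tebenepbeðʔede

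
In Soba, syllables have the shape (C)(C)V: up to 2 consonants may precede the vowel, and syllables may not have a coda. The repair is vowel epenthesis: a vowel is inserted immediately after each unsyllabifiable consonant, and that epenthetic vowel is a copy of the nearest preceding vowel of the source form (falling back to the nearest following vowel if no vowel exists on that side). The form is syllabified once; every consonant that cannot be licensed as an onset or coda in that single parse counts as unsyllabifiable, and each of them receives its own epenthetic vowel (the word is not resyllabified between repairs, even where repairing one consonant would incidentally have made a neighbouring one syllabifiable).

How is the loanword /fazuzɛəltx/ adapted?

The consonants /l/, /t/, /x/ cannot be parsed into a legal (C)(C)V syllable (no codas are permitted; onsets may contain at most 2 consonants).
Epenthesis after each stranded consonant: /l/ → /lə/, /t/ → /tə/, /x/ → /xə/.

fazuzɛələtəxə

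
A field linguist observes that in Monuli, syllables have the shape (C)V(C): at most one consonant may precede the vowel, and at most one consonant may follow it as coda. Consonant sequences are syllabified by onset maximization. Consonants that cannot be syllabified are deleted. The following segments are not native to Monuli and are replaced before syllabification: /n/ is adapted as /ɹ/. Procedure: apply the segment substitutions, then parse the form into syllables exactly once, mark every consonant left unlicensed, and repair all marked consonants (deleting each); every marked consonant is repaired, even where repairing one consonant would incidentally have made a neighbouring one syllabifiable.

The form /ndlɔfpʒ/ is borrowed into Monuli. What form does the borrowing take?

lɔf

Substitution: /n/ → /ɹ/, giving /ɹdlɔfpʒ/.
The consonants /ɹ/, /d/, /p/, /ʒ/ cannot be parsed into a legal (C)V(C) syllable (at most one coda consonant is licensed; onsets are limited to one consonant).
Deletion applies to /ɹ/, /d/, /p/, /ʒ/.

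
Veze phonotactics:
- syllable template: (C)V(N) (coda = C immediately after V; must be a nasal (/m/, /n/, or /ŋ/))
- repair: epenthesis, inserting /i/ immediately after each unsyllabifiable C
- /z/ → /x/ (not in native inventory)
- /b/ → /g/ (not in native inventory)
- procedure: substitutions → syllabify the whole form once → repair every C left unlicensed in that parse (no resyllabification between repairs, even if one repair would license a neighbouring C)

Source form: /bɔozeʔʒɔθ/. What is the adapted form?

gɔoxeʔiʒɔθi

Substitution: /b/ → /g/, /z/ → /x/, giving /gɔoxeʔʒɔθ/.
The consonants /ʔ/, /θ/ cannot be parsed into a legal (C)V(N) syllable (only a nasal (/m/, /n/, or /ŋ/) is licensed in coda position; onsets are limited to one consonant).
Each unlicensed consonant becomes the onset of a new syllable: /ʔ/ → /ʔi/, /θ/ → /θi/.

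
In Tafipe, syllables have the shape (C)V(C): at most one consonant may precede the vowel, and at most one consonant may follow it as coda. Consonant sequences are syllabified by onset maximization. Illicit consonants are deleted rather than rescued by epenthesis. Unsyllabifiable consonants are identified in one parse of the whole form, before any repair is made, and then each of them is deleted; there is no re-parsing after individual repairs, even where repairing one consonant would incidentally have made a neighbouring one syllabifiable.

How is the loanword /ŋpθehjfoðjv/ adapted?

The consonants /ŋ/, /p/, /j/, /j/, /v/ cannot be parsed into a legal (C)V(C) syllable (at most one coda consonant is licensed; onsets are limited to one consonant).
Deletion applies to /ŋ/, /p/, /j/, /j/, /v/.

θehfoð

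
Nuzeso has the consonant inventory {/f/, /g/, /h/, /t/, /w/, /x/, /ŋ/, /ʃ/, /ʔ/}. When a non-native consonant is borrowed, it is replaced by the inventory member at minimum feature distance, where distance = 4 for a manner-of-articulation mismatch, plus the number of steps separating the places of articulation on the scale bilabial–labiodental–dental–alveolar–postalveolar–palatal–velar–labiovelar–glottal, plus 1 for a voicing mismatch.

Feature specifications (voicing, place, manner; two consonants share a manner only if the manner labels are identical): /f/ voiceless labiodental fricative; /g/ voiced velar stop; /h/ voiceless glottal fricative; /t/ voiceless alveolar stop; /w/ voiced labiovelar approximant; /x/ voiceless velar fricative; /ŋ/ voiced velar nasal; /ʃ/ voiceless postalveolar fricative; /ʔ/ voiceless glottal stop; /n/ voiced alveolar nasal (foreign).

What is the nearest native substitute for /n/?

/ŋ/ is closest: same manner (nasal), place distance 3 (alveolar→velar), same voicing; total 3. Next closest is /t/ at distance 5.

ŋ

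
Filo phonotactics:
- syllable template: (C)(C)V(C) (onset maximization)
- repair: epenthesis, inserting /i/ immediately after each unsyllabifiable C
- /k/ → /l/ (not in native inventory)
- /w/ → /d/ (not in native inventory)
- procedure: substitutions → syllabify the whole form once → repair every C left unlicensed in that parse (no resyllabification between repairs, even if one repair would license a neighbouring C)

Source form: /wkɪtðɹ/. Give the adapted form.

Substitution: /w/ → /d/, /k/ → /l/, giving /dlɪtðɹ/.
Syllabifying with onset maximization leaves /ð/, /ɹ/ stranded (at most one coda consonant is licensed; onsets may contain at most 2 consonants).
Each unlicensed consonant becomes the onset of a new syllable: /ð/ → /ði/, /ɹ/ → /ɹi/.

dlɪtðiɹi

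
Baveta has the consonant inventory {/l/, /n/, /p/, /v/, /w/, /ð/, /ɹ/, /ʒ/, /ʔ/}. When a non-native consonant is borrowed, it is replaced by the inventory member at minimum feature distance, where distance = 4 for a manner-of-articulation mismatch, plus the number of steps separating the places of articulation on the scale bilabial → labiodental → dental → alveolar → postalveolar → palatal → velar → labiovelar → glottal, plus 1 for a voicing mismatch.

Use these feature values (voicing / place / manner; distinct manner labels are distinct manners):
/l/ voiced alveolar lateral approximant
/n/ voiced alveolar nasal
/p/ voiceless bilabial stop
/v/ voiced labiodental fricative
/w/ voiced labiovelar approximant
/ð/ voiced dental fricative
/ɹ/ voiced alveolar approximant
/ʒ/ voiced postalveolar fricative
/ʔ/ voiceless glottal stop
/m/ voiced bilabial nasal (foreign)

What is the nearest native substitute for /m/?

n

/n/ is closest: same manner (nasal), place distance 3 (bilabial→alveolar), same voicing; total 3. Next closest is /p/ at distance 5.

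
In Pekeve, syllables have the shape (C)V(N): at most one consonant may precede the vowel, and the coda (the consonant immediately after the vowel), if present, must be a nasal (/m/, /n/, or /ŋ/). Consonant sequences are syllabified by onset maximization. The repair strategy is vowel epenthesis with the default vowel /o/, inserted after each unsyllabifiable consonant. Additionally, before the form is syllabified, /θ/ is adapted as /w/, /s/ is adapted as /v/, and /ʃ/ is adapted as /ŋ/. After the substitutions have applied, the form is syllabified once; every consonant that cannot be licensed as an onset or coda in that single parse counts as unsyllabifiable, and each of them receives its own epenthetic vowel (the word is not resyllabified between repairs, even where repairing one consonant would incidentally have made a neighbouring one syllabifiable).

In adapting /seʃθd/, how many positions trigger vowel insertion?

2

After substitution the input is /veŋwd/.
The unsyllabifiable consonants are /w/, /d/; each receives one epenthetic vowel.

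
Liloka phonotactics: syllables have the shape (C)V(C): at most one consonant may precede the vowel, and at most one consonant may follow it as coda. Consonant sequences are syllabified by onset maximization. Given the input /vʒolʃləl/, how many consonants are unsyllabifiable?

2

The consonants /v/, /ʃ/ cannot be parsed into a legal (C)V(C) syllable (at most one coda consonant is licensed; onsets are limited to one consonant).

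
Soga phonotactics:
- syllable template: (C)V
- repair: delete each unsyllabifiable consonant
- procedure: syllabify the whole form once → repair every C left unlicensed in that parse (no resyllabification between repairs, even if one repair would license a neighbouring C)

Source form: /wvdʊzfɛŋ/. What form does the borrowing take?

Under (C)V, the unsyllabifiable consonants are /w/, /v/, /z/, /ŋ/ (no codas are permitted; onsets are limited to one consonant).
Each unlicensed consonant is deleted: /w/, /v/, /z/, /ŋ/.

dʊfɛ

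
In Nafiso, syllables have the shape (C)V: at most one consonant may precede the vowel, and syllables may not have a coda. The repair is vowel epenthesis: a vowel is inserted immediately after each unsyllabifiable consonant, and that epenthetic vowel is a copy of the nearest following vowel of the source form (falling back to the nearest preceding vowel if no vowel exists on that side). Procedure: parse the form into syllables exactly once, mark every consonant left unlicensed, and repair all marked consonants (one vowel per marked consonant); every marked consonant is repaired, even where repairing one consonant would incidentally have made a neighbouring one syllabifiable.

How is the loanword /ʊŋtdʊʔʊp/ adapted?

ʊŋʊtʊdʊʔʊpʊ

Syllabifying with onset maximization leaves /ŋ/, /t/, /p/ stranded (no codas are permitted; onsets are limited to one consonant).
Inserting the epenthetic vowel yields /ŋ/ → /ŋʊ/, /t/ → /tʊ/, /p/ → /pʊ/.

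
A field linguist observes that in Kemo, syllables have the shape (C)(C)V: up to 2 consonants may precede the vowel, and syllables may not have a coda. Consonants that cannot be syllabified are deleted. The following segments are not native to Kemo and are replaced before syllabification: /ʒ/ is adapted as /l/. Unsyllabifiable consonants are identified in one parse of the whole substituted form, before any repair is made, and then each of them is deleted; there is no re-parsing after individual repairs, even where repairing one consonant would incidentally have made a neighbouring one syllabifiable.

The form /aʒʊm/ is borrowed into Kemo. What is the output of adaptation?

Substitution: /ʒ/ → /l/, giving /alʊm/.
The consonants /m/ cannot be parsed into a legal (C)(C)V syllable (no codas are permitted; onsets may contain at most 2 consonants).
Deleting the stranded consonants removes /m/.

alʊ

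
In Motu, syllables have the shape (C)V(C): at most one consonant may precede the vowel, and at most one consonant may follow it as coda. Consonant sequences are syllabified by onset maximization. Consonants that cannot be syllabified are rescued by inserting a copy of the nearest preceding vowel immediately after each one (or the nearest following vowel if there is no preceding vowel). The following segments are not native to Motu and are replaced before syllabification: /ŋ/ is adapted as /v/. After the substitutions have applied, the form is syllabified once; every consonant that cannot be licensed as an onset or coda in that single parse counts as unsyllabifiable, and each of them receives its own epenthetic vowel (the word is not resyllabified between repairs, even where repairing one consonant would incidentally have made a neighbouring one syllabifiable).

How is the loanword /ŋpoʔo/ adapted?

Substitution: /ŋ/ → /v/, giving /vpoʔo/.
Under (C)V(C), the unsyllabifiable consonants are /v/ (at most one coda consonant is licensed; onsets are limited to one consonant).
Epenthesis after each stranded consonant: /v/ → /vo/.

vopoʔo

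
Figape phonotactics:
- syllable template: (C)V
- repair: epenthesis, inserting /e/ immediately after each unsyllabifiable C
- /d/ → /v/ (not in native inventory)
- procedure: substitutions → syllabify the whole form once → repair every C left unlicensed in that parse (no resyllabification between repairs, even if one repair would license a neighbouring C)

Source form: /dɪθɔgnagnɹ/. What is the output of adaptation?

vɪθɔgenageneɹe

Substitution: /d/ → /v/, giving /vɪθɔgnagnɹ/.
The consonants /g/, /g/, /n/, /ɹ/ cannot be parsed into a legal (C)V syllable (no codas are permitted; onsets are limited to one consonant).
Inserting the epenthetic vowel yields /g/ → /ge/, /g/ → /ge/, /n/ → /ne/, /ɹ/ → /ɹe/.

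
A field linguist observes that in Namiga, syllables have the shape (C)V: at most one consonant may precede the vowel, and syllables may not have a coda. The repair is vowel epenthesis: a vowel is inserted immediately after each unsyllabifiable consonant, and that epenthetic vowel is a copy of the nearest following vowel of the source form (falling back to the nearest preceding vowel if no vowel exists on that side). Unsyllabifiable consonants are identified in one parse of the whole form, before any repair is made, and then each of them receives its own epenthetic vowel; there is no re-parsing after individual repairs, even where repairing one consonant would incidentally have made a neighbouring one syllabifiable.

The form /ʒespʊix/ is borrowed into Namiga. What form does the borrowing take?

The consonants /s/, /x/ cannot be parsed into a legal (C)V syllable (no codas are permitted; onsets are limited to one consonant).
Each unlicensed consonant becomes the onset of a new syllable: /s/ → /sʊ/, /x/ → /xi/.

ʒesʊpʊixi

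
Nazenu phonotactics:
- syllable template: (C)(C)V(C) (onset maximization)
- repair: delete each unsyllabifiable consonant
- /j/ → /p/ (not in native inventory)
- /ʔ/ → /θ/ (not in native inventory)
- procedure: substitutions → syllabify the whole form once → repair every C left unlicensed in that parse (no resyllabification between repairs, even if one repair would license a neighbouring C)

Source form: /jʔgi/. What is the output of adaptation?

Substitution: /j/ → /p/, /ʔ/ → /θ/, giving /pθgi/.
Syllabifying with onset maximization leaves /p/ stranded (at most one coda consonant is licensed; onsets may contain at most 2 consonants).
Deleting the stranded consonants removes /p/.

θgi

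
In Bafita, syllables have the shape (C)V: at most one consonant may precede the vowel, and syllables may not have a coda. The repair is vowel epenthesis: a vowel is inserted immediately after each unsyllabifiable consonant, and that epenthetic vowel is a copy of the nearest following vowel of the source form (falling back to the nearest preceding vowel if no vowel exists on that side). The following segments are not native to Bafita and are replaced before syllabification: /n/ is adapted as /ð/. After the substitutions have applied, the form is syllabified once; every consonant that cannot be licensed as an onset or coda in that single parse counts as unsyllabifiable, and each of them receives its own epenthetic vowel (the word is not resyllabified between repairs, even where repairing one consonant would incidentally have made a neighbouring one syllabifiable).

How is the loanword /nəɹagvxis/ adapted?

Substitution: /n/ → /ð/, giving /ðəɹagvxis/.
The consonants /g/, /v/, /s/ cannot be parsed into a legal (C)V syllable (no codas are permitted; onsets are limited to one consonant).
Each unlicensed consonant becomes the onset of a new syllable: /g/ → /gi/, /v/ → /vi/, /s/ → /si/.

ðəɹagivixisi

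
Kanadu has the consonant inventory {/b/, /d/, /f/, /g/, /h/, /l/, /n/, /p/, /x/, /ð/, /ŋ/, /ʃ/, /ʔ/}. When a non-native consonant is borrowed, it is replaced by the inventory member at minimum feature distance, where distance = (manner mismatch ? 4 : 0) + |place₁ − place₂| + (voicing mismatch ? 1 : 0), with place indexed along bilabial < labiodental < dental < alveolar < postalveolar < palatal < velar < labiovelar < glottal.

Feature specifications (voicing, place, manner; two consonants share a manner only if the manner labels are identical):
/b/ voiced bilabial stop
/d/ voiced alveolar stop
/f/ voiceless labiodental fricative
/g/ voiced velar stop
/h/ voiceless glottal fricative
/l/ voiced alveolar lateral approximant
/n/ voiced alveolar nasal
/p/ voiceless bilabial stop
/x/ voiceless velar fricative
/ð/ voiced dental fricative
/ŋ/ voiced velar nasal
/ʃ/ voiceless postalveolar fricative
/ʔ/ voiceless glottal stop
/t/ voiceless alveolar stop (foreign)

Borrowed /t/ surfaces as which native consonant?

/d/ is closest: same manner (stop), place distance 0 (alveolar→alveolar), voicing differs (+1); total 1. Next closest is /p/ at distance 3.

d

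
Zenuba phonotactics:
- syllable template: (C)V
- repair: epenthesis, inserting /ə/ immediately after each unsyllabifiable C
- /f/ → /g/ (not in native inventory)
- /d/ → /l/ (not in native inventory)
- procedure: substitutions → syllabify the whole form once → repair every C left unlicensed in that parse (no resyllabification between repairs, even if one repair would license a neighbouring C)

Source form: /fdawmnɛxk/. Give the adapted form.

gəlawəmənɛxəkə

Substitution: /f/ → /g/, /d/ → /l/, giving /glawmnɛxk/.
The consonants /g/, /w/, /m/, /x/, /k/ cannot be parsed into a legal (C)V syllable (no codas are permitted; onsets are limited to one consonant).
Each unlicensed consonant becomes the onset of a new syllable: /g/ → /gə/, /w/ → /wə/, /m/ → /mə/, /x/ → /xə/, /k/ → /kə/.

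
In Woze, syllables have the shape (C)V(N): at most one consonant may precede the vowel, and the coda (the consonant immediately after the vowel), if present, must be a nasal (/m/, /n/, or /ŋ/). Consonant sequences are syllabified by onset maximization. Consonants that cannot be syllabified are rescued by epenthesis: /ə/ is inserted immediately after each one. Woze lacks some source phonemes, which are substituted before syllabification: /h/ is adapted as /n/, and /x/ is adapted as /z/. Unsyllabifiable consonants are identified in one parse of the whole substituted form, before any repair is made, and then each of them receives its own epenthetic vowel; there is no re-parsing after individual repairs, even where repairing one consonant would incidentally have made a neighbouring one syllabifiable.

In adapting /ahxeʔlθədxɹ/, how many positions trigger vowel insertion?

5

After substitution the input is /anzeʔlθədzɹ/.
The unsyllabifiable consonants are /ʔ/, /l/, /d/, /z/, /ɹ/; each receives one epenthetic vowel.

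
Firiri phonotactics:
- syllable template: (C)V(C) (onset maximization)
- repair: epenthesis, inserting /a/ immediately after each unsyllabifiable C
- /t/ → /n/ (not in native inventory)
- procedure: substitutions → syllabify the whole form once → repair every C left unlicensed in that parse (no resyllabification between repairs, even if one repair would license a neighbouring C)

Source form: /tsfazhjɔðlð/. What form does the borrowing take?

Substitution: /t/ → /n/, giving /nsfazhjɔðlð/.
Syllabifying with onset maximization leaves /n/, /s/, /h/, /l/, /ð/ stranded (at most one coda consonant is licensed; onsets are limited to one consonant).
Each unlicensed consonant becomes the onset of a new syllable: /n/ → /na/, /s/ → /sa/, /h/ → /ha/, /l/ → /la/, /ð/ → /ða/.

nasafazhajɔðlaða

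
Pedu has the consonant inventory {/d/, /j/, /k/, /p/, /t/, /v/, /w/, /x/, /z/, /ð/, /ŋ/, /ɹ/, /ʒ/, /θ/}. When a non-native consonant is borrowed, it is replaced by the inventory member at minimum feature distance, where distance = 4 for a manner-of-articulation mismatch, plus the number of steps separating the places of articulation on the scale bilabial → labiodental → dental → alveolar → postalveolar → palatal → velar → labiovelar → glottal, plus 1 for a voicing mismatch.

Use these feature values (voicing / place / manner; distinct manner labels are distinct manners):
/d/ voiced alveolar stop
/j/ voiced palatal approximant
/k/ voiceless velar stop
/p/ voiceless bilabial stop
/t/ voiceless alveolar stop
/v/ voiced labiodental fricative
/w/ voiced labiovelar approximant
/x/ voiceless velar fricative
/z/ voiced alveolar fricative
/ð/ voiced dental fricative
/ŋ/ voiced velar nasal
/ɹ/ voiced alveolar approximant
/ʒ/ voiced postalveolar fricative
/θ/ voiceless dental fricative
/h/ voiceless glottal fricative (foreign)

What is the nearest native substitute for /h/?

/x/ is closest: same manner (fricative), place distance 2 (glottal→velar), same voicing; total 2. Next closest is /ʒ/ at distance 5.

x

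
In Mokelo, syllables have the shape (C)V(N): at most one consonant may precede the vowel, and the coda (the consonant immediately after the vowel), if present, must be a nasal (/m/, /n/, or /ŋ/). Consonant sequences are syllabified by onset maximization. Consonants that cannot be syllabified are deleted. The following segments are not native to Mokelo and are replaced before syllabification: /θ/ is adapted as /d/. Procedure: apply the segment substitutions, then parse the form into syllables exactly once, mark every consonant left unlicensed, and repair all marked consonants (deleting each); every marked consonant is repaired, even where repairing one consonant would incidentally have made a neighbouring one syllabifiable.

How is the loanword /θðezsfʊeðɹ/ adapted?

Substitution: /θ/ → /d/, giving /dðezsfʊeðɹ/.
Syllabifying with onset maximization leaves /d/, /z/, /s/, /ð/, /ɹ/ stranded (only a nasal (/m/, /n/, or /ŋ/) is licensed in coda position; onsets are limited to one consonant).
Deleting the stranded consonants removes /d/, /z/, /s/, /ð/, /ɹ/.

ðefʊe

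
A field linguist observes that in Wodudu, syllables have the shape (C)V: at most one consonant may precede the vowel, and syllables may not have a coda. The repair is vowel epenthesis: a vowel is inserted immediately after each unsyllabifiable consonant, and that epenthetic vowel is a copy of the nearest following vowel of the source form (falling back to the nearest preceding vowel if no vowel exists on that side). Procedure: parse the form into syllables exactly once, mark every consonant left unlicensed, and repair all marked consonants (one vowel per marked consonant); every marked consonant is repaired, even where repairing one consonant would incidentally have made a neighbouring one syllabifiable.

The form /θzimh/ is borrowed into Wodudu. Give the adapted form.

θizimihi

Under (C)V, the unsyllabifiable consonants are /θ/, /m/, /h/ (no codas are permitted; onsets are limited to one consonant).
Each unlicensed consonant becomes the onset of a new syllable: /θ/ → /θi/, /m/ → /mi/, /h/ → /hi/.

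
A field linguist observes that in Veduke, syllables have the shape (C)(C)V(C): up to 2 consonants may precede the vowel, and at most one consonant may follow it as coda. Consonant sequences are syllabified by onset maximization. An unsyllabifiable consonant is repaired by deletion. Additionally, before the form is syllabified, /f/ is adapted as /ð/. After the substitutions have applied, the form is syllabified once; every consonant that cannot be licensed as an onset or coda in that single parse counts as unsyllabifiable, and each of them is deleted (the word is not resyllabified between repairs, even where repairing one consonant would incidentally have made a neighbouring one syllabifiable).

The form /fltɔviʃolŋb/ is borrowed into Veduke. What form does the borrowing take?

Substitution: /f/ → /ð/, giving /ðltɔviʃolŋb/.
Under (C)(C)V(C), the unsyllabifiable consonants are /ð/, /ŋ/, /b/ (at most one coda consonant is licensed; onsets may contain at most 2 consonants).
Each unlicensed consonant is deleted: /ð/, /ŋ/, /b/.

ltɔviʃol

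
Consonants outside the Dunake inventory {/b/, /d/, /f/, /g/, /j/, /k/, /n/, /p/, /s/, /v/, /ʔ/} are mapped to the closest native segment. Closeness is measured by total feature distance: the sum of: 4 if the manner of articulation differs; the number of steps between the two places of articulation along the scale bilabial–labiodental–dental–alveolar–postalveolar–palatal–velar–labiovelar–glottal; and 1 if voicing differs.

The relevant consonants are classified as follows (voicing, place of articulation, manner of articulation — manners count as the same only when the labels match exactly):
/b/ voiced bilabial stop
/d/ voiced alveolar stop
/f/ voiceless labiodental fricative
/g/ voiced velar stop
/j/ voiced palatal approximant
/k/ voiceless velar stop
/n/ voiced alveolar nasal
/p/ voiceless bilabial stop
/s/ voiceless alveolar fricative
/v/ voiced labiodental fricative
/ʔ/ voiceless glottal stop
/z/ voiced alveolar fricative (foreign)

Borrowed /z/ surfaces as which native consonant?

s

/s/ is closest: same manner (fricative), place distance 0 (alveolar→alveolar), voicing differs (+1); total 1. Next closest is /v/ at distance 2.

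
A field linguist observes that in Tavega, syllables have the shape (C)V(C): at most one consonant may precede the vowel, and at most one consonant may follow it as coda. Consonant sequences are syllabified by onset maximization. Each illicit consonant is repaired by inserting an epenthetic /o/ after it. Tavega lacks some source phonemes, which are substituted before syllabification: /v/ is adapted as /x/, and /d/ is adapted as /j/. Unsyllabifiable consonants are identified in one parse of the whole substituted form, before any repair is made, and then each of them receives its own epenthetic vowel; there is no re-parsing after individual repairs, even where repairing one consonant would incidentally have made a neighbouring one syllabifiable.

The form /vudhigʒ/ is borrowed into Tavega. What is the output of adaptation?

Substitution: /v/ → /x/, /d/ → /j/, giving /xujhigʒ/.
Under (C)V(C), the unsyllabifiable consonants are /ʒ/ (at most one coda consonant is licensed; onsets are limited to one consonant).
Each unlicensed consonant becomes the onset of a new syllable: /ʒ/ → /ʒo/.

xujhigʒo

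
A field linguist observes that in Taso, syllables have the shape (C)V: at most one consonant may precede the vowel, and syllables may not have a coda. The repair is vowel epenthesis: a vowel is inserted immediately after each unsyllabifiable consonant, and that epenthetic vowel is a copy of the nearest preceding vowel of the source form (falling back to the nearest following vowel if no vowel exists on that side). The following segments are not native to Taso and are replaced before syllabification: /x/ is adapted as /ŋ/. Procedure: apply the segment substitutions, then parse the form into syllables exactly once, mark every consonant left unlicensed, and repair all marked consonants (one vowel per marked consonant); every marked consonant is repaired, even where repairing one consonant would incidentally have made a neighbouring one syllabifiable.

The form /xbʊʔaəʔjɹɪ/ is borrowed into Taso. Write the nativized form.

ŋʊbʊʔaəʔəjəɹɪ

Substitution: /x/ → /ŋ/, giving /ŋbʊʔaəʔjɹɪ/.
Syllabifying with onset maximization leaves /ŋ/, /ʔ/, /j/ stranded (no codas are permitted; onsets are limited to one consonant).
Epenthesis after each stranded consonant: /ŋ/ → /ŋʊ/, /ʔ/ → /ʔə/, /j/ → /jə/.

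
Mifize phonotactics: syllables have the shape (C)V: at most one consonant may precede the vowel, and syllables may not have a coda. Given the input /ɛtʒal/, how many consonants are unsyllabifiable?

The consonants /t/, /l/ cannot be parsed into a legal (C)V syllable (no codas are permitted; onsets are limited to one consonant).

2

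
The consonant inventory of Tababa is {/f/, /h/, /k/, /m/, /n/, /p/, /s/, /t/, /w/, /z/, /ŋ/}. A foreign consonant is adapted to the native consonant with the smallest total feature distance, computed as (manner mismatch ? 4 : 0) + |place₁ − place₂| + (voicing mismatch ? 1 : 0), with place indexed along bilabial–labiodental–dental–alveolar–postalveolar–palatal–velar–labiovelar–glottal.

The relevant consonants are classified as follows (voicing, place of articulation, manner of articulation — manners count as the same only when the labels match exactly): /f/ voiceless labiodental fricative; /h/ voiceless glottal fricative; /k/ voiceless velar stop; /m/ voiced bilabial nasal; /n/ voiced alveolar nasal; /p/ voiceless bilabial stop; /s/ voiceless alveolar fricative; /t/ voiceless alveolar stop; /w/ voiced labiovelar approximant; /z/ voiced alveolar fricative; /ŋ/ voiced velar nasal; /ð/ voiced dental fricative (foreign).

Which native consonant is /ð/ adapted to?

/z/ is closest: same manner (fricative), place distance 1 (dental→alveolar), same voicing; total 1. Next closest is /f/ at distance 2.

z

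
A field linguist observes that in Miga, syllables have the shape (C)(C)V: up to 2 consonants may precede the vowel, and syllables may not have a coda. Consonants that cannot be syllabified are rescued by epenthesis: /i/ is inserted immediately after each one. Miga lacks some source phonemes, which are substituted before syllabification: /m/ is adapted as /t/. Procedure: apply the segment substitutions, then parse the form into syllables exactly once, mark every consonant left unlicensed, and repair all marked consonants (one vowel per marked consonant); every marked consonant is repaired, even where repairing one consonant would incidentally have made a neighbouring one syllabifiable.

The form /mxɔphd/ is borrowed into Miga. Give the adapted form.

Substitution: /m/ → /t/, giving /txɔphd/.
Syllabifying with onset maximization leaves /p/, /h/, /d/ stranded (no codas are permitted; onsets may contain at most 2 consonants).
Each unlicensed consonant becomes the onset of a new syllable: /p/ → /pi/, /h/ → /hi/, /d/ → /di/.

txɔpihidi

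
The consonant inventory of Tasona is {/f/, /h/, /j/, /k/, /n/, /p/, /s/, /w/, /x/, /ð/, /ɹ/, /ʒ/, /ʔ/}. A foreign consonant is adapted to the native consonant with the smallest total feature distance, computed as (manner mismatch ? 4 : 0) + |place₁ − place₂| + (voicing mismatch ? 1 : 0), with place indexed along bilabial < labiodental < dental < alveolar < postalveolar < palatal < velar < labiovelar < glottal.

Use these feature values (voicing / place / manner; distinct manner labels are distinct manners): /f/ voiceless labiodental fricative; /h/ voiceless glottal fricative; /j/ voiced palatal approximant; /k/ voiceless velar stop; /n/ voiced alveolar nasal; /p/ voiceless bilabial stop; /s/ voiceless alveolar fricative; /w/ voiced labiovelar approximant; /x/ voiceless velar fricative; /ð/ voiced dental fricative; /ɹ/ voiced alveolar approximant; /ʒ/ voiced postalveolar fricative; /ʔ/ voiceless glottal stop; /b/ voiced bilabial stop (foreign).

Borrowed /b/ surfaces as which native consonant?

p

/p/ is closest: same manner (stop), place distance 0 (bilabial→bilabial), voicing differs (+1); total 1. Next closest is /f/ at distance 6.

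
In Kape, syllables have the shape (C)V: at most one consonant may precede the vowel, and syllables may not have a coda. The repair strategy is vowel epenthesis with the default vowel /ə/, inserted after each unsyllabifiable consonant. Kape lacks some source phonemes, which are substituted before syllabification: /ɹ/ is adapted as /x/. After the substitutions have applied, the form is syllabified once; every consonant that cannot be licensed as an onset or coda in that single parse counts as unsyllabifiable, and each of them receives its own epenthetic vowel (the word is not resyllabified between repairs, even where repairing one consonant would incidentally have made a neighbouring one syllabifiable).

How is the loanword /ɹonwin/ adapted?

xonəwinə

Substitution: /ɹ/ → /x/, giving /xonwin/.
The consonants /n/, /n/ cannot be parsed into a legal (C)V syllable (no codas are permitted; onsets are limited to one consonant).
Inserting the epenthetic vowel yields /n/ → /nə/, /n/ → /nə/.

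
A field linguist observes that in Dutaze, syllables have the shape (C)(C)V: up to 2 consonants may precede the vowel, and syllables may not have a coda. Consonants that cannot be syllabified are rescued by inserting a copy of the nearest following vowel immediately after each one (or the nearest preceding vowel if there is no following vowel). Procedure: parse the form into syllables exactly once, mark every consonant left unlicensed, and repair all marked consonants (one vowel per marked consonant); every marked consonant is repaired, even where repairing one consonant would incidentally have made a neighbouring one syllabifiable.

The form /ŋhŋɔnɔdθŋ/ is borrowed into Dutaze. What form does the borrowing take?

ŋɔhŋɔnɔdɔθɔŋɔ

Syllabifying with onset maximization leaves /ŋ/, /d/, /θ/, /ŋ/ stranded (no codas are permitted; onsets may contain at most 2 consonants).
Each unlicensed consonant becomes the onset of a new syllable: /ŋ/ → /ŋɔ/, /d/ → /dɔ/, /θ/ → /θɔ/, /ŋ/ → /ŋɔ/.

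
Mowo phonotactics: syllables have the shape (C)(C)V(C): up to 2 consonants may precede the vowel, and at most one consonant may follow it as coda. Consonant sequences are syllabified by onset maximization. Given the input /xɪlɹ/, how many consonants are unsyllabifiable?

1

Under (C)(C)V(C), the unsyllabifiable consonants are /ɹ/ (at most one coda consonant is licensed; onsets may contain at most 2 consonants).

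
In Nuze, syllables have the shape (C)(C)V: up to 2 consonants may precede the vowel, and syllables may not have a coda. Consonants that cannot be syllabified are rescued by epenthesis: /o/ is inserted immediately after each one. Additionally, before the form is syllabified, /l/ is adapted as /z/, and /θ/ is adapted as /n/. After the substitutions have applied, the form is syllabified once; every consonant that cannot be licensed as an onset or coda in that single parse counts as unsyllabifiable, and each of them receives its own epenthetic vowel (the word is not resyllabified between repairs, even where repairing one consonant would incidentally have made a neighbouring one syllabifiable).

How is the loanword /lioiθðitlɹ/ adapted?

Substitution: /l/ → /z/, /θ/ → /n/, giving /zioinðitzɹ/.
Syllabifying with onset maximization leaves /t/, /z/, /ɹ/ stranded (no codas are permitted; onsets may contain at most 2 consonants).
Each unlicensed consonant becomes the onset of a new syllable: /t/ → /to/, /z/ → /zo/, /ɹ/ → /ɹo/.

zioinðitozoɹo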